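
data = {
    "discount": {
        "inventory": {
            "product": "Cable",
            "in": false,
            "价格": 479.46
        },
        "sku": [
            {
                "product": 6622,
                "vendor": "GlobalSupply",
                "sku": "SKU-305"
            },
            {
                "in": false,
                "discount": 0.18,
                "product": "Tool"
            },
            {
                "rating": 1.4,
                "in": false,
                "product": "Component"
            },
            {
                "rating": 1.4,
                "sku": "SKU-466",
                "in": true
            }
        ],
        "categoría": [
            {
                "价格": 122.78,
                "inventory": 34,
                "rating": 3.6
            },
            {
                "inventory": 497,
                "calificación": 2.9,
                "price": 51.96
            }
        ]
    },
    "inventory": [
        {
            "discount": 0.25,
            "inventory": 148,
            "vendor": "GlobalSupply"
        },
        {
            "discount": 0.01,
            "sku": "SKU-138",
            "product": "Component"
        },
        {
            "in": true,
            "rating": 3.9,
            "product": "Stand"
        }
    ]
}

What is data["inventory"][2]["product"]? "Stand"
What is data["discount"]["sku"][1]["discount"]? 0.18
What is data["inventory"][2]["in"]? True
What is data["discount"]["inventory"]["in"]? False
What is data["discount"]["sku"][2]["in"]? False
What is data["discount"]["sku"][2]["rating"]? 1.4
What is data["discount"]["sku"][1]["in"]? False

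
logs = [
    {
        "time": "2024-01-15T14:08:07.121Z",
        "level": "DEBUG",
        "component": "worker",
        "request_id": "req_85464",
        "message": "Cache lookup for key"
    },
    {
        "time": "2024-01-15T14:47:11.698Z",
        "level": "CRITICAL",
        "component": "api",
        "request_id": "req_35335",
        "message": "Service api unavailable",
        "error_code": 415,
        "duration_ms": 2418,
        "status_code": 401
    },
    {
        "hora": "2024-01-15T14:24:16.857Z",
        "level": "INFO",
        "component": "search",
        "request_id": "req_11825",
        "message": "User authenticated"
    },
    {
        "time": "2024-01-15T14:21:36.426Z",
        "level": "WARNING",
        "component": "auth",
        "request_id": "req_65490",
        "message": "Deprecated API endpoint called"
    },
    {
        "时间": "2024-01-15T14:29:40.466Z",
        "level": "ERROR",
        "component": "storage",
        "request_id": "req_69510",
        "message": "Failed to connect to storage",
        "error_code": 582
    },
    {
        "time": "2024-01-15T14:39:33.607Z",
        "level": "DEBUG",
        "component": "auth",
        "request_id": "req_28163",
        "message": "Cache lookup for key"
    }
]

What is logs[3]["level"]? "WARNING"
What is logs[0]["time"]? "2024-01-15T14:08:07.121Z"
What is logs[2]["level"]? "INFO"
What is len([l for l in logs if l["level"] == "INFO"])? 1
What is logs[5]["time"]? "2024-01-15T14:39:33.607Z"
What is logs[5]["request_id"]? "req_28163"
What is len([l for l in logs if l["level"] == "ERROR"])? 1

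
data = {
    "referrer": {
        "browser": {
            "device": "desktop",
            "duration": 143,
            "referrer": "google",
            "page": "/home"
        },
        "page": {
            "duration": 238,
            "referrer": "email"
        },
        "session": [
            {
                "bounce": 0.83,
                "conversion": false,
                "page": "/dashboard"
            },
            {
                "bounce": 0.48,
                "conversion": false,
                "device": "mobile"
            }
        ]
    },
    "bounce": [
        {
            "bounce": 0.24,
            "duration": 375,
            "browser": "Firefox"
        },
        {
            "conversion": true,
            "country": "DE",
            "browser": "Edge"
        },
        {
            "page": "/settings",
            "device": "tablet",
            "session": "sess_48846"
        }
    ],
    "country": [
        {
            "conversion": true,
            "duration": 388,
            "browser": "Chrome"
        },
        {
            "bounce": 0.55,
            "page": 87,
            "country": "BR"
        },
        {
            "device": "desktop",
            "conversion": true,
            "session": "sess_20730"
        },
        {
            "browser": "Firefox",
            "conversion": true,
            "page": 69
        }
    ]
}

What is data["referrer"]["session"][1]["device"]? "mobile"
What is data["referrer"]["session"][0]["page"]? "/dashboard"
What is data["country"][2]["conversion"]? True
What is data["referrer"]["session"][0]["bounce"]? 0.83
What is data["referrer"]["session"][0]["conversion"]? False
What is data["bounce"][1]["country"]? "DE"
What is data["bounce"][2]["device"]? "tablet"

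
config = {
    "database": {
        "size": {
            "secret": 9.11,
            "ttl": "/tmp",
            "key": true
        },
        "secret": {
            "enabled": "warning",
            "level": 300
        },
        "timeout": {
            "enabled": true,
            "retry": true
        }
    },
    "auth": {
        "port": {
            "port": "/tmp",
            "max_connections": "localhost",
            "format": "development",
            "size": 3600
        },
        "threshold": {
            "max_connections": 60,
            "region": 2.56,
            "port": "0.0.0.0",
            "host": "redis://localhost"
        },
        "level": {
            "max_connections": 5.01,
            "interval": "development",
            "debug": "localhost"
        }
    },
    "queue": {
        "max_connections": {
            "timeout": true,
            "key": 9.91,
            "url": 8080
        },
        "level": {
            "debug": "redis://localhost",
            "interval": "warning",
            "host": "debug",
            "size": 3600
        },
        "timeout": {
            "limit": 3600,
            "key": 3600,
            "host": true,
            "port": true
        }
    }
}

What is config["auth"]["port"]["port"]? "/tmp"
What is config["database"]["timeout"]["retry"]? True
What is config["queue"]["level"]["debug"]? "redis://localhost"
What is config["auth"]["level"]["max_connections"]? 5.01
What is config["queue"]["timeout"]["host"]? True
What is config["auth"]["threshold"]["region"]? 2.56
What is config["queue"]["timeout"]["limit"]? 3600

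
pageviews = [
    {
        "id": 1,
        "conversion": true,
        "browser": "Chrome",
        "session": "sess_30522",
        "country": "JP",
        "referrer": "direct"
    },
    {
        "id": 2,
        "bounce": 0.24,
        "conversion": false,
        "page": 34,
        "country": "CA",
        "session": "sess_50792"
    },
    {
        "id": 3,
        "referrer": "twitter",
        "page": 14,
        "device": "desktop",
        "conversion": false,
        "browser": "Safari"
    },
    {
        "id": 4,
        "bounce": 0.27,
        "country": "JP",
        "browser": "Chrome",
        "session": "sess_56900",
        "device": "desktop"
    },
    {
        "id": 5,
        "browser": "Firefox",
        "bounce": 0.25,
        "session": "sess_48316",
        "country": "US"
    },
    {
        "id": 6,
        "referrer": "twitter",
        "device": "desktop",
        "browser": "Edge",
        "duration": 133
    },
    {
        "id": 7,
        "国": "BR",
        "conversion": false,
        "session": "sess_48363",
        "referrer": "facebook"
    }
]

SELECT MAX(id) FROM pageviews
7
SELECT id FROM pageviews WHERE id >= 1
[1, 2, 3, 4, 5, 6, 7]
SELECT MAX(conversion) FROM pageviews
True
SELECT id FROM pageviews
[1, 2, 3, 4, 5, 6, 7]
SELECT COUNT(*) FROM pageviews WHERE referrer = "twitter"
2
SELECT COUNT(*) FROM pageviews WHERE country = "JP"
2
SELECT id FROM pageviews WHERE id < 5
[1, 2, 3, 4]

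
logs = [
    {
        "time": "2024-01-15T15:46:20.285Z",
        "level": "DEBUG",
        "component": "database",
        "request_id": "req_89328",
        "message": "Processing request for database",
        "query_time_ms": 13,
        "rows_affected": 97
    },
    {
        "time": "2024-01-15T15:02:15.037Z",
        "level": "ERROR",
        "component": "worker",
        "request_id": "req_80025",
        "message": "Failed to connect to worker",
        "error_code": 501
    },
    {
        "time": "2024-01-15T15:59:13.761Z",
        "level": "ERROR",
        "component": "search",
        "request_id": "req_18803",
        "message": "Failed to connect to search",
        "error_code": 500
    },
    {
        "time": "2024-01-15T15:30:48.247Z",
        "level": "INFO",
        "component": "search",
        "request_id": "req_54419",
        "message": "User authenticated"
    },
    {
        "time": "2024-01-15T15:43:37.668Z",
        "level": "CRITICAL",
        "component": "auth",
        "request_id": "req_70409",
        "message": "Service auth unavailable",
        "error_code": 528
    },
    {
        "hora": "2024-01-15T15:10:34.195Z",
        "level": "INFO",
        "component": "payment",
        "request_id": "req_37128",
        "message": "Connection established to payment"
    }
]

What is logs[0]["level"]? "DEBUG"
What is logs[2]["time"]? "2024-01-15T15:59:13.761Z"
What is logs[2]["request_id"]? "req_18803"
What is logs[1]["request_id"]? "req_80025"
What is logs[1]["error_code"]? 501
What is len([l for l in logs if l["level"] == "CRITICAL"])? 1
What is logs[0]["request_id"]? "req_89328"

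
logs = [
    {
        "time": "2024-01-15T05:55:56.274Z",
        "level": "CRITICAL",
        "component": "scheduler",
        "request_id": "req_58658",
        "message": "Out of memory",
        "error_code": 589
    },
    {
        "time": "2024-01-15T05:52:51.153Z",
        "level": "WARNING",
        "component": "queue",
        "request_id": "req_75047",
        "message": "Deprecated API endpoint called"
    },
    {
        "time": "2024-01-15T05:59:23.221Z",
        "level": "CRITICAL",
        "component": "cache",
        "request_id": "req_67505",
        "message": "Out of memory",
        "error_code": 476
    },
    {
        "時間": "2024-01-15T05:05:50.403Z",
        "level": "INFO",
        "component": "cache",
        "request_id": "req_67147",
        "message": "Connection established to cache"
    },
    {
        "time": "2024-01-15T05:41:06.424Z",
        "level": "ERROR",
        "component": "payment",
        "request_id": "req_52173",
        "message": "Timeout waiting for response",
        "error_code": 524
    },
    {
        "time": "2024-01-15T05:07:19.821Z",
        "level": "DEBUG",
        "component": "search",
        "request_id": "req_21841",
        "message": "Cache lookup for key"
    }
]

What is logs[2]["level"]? "CRITICAL"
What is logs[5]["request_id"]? "req_21841"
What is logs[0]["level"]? "CRITICAL"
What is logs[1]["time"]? "2024-01-15T05:52:51.153Z"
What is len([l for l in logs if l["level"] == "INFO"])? 1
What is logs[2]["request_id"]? "req_67505"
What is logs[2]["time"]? "2024-01-15T05:59:23.221Z"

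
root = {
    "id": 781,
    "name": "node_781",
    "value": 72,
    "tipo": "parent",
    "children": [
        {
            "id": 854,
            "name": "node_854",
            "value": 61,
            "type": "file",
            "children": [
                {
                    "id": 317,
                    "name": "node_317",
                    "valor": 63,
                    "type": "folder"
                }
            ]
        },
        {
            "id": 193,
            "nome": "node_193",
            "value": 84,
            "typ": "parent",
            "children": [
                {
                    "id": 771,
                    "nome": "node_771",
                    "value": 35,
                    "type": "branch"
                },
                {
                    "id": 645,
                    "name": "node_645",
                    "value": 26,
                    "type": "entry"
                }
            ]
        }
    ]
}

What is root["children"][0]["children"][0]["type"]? "folder"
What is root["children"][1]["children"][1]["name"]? "node_645"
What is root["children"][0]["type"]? "file"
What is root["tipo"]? "parent"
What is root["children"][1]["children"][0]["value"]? 35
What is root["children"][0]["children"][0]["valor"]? 63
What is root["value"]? 72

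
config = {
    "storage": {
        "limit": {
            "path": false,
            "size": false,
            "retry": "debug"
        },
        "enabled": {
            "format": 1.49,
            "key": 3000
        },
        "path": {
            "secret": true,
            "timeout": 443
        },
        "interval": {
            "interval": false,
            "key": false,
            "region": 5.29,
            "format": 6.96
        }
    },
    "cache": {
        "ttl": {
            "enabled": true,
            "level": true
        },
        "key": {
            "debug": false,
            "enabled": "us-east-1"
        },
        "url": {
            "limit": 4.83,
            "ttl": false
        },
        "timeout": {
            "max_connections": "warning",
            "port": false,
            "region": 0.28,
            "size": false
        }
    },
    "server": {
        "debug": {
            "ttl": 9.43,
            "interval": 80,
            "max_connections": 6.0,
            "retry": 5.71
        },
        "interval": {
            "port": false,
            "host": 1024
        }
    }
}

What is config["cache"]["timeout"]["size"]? False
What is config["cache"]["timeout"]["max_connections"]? "warning"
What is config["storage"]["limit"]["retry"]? "debug"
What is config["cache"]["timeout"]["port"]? False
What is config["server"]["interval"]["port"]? False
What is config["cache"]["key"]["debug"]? False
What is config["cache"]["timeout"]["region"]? 0.28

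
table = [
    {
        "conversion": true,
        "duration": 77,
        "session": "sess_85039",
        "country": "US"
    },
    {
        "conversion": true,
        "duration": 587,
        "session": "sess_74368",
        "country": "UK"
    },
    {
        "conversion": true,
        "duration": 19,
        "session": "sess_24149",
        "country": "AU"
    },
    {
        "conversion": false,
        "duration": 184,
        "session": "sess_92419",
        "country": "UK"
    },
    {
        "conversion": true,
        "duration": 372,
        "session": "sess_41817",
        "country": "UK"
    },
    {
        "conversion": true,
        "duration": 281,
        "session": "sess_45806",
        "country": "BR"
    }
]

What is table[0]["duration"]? 77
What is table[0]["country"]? "US"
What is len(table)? 6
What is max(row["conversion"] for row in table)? True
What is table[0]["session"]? "sess_85039"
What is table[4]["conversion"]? True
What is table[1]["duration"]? 587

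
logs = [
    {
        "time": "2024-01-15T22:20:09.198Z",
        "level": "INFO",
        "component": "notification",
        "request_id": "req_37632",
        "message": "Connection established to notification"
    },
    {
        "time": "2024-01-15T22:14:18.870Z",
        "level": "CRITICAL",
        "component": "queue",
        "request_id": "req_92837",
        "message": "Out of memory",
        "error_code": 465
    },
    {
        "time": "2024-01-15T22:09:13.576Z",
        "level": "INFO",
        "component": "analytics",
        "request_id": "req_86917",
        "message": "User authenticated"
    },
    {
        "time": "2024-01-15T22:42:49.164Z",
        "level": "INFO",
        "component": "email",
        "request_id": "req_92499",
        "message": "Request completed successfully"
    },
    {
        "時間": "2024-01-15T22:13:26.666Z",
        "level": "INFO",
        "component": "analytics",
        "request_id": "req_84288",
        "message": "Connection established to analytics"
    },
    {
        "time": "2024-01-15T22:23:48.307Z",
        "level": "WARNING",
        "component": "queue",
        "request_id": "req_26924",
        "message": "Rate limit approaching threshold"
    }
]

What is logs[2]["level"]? "INFO"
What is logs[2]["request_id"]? "req_86917"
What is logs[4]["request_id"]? "req_84288"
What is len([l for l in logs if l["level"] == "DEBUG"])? 0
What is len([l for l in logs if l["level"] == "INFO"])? 4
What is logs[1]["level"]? "CRITICAL"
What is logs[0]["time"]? "2024-01-15T22:20:09.198Z"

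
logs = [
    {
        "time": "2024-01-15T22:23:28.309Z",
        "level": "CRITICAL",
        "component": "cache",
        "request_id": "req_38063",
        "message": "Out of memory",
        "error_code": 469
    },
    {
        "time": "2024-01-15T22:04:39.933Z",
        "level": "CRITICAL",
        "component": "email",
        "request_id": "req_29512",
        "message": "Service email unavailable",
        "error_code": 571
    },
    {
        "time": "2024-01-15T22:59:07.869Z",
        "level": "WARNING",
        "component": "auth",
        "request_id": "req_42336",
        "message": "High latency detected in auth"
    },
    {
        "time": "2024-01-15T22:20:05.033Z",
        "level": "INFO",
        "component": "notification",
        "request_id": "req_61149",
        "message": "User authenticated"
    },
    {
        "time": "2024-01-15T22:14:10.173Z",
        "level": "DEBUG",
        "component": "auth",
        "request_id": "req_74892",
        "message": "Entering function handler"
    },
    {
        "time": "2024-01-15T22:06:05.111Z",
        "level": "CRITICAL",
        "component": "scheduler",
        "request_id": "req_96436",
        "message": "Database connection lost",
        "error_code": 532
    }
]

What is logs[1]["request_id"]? "req_29512"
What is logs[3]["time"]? "2024-01-15T22:20:05.033Z"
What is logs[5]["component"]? "scheduler"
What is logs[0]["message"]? "Out of memory"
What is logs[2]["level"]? "WARNING"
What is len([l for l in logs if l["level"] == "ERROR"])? 0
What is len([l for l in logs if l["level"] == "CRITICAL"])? 3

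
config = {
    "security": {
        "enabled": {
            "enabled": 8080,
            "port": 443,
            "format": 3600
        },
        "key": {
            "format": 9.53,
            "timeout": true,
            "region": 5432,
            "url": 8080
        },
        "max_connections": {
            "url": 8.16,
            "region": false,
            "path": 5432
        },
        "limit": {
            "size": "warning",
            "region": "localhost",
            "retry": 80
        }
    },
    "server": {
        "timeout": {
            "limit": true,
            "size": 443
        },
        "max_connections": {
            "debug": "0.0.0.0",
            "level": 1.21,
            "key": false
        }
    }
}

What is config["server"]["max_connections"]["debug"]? "0.0.0.0"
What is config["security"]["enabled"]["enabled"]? 8080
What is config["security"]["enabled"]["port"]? 443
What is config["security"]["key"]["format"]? 9.53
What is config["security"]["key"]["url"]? 8080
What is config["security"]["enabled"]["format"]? 3600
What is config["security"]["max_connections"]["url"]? 8.16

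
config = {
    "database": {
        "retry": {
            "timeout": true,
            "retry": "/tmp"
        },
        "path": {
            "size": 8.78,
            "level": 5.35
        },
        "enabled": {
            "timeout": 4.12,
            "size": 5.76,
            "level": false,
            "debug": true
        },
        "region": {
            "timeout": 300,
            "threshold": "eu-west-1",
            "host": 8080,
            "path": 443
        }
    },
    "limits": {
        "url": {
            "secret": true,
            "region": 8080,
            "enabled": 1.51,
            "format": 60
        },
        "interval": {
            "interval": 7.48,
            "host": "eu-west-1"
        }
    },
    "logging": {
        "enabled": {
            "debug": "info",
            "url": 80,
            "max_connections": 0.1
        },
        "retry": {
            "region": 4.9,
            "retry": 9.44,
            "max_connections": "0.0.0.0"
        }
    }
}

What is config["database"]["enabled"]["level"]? False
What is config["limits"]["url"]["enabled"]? 1.51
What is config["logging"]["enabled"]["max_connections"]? 0.1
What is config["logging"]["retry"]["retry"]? 9.44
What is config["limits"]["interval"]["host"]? "eu-west-1"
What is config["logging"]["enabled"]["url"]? 80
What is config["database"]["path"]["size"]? 8.78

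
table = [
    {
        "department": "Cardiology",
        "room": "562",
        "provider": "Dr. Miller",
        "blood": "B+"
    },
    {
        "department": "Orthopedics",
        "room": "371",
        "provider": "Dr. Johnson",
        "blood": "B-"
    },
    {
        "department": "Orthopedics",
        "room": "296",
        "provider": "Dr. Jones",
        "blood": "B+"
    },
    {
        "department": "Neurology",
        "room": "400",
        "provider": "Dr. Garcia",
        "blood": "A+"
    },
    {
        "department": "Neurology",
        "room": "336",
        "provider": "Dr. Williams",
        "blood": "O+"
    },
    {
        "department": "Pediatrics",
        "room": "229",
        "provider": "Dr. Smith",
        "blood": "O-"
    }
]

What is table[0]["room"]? "562"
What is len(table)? 6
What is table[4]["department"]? "Neurology"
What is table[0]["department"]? "Cardiology"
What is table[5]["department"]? "Pediatrics"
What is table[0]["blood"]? "B+"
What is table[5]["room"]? "229"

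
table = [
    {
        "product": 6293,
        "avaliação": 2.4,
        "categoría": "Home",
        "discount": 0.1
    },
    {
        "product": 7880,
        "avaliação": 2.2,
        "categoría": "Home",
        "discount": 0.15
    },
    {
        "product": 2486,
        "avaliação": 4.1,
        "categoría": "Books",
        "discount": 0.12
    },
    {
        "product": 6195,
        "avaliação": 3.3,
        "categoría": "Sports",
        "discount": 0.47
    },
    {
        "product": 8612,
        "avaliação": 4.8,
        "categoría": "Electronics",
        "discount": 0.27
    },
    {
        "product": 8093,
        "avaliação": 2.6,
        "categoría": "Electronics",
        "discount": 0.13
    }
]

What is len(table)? 6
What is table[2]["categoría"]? "Books"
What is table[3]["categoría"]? "Sports"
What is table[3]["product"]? 6195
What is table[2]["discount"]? 0.12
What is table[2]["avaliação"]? 4.1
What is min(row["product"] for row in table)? 2486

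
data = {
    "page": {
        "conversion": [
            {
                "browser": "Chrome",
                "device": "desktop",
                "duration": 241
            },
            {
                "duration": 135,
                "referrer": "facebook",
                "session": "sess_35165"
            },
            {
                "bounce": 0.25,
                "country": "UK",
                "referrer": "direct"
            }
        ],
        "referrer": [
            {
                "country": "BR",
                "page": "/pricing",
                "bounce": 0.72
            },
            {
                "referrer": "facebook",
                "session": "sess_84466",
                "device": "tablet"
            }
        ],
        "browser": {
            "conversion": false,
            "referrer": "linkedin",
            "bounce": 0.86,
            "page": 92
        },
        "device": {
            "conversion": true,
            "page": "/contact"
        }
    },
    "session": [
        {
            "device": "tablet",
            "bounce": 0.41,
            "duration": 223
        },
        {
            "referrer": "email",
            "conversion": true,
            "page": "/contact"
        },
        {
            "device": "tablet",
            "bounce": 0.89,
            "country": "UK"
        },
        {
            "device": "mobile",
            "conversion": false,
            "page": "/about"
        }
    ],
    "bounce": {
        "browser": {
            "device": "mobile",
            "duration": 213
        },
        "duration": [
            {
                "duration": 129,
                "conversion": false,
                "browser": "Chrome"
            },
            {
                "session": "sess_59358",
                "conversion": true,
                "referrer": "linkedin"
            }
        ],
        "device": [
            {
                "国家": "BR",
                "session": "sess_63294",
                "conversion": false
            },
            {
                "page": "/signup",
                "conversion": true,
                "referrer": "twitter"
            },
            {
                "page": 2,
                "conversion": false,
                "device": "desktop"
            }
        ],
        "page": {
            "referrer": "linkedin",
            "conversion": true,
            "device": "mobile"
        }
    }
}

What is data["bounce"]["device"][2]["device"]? "desktop"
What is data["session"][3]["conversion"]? False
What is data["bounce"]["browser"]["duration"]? 213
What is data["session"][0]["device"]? "tablet"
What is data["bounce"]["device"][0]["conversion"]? False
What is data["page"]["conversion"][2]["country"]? "UK"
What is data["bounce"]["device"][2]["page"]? 2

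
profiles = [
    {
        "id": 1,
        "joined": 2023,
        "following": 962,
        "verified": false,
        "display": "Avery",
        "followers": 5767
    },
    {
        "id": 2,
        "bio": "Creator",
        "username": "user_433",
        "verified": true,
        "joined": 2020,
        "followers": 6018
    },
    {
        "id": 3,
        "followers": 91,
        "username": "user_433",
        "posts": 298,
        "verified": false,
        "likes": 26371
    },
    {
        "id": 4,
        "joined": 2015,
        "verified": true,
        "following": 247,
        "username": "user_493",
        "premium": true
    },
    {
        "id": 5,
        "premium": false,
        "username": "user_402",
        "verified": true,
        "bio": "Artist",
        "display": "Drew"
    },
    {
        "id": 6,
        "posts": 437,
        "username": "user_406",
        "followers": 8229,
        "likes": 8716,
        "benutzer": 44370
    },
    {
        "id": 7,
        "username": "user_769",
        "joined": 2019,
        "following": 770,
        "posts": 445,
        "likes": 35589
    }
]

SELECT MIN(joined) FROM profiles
2015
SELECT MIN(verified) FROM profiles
False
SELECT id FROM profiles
[1, 2, 3, 4, 5, 6, 7]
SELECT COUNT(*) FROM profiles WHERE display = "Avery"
1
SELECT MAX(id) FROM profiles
7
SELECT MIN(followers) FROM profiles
91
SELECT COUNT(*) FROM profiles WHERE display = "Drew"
1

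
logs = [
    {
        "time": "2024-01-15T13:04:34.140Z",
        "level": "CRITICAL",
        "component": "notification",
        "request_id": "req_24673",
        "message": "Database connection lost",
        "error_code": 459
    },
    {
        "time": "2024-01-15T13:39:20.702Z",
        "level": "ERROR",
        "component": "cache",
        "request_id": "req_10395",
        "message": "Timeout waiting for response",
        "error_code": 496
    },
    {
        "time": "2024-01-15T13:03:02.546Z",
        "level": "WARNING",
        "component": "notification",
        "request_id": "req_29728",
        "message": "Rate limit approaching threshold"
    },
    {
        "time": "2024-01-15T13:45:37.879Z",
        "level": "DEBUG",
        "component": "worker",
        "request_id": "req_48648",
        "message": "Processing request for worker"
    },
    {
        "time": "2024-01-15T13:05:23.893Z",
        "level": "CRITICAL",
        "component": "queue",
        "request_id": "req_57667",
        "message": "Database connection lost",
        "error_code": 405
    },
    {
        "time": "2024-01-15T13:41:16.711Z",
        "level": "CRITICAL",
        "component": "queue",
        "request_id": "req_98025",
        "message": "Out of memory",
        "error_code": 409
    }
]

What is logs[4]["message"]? "Database connection lost"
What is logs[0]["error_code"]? 459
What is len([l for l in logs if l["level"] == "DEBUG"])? 1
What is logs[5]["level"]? "CRITICAL"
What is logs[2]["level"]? "WARNING"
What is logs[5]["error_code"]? 409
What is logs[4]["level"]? "CRITICAL"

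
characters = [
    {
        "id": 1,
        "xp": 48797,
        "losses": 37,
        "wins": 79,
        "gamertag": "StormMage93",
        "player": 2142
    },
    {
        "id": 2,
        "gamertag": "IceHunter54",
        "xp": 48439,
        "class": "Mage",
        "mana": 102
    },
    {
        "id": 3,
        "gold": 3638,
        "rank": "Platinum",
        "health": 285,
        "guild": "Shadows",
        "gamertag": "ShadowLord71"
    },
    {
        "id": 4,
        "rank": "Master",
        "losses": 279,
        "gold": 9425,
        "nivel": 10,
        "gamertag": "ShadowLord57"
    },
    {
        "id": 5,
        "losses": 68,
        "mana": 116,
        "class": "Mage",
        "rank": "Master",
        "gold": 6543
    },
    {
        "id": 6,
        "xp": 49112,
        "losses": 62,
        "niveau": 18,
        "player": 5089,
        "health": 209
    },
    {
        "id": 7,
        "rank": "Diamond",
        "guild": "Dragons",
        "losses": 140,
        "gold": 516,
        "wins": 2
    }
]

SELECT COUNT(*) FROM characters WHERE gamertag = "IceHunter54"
1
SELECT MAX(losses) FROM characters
279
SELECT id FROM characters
[1, 2, 3, 4, 5, 6, 7]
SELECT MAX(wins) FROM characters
79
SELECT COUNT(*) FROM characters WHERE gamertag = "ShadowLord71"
1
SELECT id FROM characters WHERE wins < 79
[7]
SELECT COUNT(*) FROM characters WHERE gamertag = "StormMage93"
1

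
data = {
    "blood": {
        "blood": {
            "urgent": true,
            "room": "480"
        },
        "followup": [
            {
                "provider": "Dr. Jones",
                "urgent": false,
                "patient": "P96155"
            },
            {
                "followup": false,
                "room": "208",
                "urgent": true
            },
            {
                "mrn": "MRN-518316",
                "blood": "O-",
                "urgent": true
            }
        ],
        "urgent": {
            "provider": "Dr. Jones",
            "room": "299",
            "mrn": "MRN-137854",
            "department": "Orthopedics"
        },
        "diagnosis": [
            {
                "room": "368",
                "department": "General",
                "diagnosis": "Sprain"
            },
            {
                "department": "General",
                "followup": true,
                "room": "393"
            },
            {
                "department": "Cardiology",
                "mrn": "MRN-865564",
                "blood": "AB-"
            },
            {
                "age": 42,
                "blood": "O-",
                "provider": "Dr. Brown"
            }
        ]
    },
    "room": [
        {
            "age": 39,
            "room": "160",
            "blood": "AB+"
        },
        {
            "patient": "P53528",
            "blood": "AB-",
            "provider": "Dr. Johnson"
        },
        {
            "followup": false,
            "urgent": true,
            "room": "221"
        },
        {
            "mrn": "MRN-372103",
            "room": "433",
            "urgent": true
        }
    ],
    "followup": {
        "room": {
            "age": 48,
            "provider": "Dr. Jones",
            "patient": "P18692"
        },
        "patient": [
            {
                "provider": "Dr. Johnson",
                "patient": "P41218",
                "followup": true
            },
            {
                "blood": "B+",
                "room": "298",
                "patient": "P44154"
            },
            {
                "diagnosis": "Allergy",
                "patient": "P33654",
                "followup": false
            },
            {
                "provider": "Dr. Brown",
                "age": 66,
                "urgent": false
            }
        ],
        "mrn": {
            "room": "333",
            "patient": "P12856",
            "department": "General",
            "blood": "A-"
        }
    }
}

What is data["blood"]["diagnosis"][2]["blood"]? "AB-"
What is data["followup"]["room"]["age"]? 48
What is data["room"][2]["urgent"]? True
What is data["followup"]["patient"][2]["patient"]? "P33654"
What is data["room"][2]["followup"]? False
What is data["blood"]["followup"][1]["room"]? "208"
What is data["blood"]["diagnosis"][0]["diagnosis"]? "Sprain"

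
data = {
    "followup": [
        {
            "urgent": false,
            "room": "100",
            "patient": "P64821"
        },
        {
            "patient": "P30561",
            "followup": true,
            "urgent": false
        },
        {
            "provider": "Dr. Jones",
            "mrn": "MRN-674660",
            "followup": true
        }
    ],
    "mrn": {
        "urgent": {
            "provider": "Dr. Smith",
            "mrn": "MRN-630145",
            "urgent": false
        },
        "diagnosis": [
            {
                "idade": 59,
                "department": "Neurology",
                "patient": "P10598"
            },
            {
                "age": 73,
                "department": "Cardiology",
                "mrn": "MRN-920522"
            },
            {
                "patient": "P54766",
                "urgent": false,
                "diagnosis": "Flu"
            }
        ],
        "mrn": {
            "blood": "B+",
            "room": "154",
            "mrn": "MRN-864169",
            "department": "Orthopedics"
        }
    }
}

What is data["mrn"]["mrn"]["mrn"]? "MRN-864169"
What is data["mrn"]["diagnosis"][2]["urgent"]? False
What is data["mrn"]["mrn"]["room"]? "154"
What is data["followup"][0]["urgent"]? False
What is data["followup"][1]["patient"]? "P30561"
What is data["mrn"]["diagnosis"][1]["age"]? 73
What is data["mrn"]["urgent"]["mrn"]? "MRN-630145"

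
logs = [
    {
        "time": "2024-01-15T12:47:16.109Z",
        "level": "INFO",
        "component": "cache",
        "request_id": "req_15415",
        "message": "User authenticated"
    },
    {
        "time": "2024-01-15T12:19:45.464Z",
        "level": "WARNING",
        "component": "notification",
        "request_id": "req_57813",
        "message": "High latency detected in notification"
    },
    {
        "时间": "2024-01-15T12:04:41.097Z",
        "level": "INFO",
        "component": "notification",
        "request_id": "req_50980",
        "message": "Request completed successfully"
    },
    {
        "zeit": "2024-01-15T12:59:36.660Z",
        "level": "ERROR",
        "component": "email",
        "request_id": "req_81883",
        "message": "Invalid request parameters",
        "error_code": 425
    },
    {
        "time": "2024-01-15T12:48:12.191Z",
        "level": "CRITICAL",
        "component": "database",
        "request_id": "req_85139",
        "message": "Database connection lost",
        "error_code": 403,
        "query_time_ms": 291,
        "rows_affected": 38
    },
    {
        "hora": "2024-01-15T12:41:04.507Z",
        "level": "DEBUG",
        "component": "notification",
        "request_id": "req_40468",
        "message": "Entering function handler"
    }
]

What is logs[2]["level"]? "INFO"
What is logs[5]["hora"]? "2024-01-15T12:41:04.507Z"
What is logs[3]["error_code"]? 425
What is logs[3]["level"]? "ERROR"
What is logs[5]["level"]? "DEBUG"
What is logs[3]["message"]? "Invalid request parameters"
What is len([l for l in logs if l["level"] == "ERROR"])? 1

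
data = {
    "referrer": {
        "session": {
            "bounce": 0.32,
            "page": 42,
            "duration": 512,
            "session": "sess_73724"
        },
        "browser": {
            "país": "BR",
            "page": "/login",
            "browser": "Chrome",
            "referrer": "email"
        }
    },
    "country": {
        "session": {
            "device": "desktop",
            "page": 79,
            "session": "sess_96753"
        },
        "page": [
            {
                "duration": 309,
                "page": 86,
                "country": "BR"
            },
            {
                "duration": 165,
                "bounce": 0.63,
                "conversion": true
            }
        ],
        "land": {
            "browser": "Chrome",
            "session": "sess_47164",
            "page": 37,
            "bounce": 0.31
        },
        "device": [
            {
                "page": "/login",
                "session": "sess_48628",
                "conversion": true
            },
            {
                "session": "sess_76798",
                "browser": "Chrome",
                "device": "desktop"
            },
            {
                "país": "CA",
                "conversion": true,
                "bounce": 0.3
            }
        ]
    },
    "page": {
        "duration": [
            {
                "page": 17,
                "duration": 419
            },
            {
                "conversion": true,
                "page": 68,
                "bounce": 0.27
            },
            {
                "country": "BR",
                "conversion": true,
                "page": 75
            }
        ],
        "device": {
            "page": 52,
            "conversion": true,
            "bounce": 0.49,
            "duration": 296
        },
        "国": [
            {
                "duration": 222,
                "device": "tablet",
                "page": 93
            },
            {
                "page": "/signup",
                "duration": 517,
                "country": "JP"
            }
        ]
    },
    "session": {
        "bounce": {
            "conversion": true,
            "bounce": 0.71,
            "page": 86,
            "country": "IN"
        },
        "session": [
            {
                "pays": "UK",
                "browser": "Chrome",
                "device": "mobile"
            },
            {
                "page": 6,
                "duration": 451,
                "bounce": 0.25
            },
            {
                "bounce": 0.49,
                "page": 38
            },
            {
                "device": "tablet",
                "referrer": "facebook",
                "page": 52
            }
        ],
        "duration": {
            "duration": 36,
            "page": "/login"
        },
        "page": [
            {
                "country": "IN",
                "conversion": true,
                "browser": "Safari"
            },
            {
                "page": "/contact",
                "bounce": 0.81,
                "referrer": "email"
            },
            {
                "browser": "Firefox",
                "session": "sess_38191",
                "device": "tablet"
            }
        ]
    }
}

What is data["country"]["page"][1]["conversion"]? True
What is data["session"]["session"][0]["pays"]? "UK"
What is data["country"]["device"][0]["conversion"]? True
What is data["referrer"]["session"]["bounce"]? 0.32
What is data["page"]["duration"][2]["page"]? 75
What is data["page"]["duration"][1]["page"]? 68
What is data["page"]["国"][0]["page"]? 93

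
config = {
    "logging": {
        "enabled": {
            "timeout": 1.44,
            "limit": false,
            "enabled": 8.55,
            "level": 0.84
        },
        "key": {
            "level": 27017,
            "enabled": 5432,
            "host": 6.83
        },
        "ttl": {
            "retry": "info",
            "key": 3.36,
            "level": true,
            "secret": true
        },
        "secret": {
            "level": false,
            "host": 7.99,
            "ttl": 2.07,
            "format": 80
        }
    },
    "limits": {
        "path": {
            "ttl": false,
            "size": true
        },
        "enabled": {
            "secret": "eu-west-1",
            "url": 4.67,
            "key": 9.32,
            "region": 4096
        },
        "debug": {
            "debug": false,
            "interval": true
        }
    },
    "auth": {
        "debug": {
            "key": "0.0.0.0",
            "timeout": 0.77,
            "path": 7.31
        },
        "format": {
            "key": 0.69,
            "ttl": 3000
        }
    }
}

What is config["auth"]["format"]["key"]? 0.69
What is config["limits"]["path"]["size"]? True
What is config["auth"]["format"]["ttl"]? 3000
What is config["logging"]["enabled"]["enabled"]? 8.55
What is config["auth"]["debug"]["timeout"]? 0.77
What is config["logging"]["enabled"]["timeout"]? 1.44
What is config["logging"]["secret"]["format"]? 80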